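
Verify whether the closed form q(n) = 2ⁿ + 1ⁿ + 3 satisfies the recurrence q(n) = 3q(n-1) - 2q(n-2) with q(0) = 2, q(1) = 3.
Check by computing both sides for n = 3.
From the recurrence with q(0) = 2, q(1) = 3:
  q(0) = 2, q(1) = 3, q(2) = 5, q(3) = 9
  so the recurrence gives q(3) = 9.
From the proposed closed form q(n) = 2ⁿ + 1ⁿ + 3:
  q(3) = 12.
The recurrence gives 9 but the closed form gives 12, so the closed form does not satisfy the recurrence.

No, the closed form is incorrect.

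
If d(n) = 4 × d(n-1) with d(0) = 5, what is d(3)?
Computing step by step:
d(0) = 5
d(1) = 4 × 5 = 20
d(2) = 4 × 20 = 80
d(3) = 4 × 80 = 320

320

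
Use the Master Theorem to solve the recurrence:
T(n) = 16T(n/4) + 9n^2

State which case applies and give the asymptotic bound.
Master Theorem template: T(n) = a·T(n/b) + f(n).
Here: a=16, b=4, f(n)=9n^2
Compute log_b(a) = log_4(16) = 2.
f(n) = 9n^2 = Θ(n^2). Case 2: T(n) = Θ(n^2 log n).

Case 2: T(n) = Θ(n^2 log n)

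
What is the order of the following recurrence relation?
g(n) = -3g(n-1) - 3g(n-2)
The order is the largest lag k for which g(n-k) appears. Here the deepest term is g(n-2), so the order is 2.

Order 2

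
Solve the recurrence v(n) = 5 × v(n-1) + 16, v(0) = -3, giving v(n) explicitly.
Recurrence: v(n) = 5 × v(n-1) + 16, initial: v(0) = -3.
Try v(n) = A·5ⁿ + C. Substituting: A·5ⁿ + C = 5(A·5ⁿ⁻¹ + C) + 16 = A·5ⁿ + 5C + 16, so C = 5C + 16, giving C = -4. Then v(0) = A - 4 = -3 gives A = 1.

v(n) = 5ⁿ - 4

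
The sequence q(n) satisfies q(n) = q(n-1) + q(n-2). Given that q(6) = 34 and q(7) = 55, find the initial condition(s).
Work backwards using q(k) = q(k+2) - q(k+1):
q(5) = q(7) - q(6) = 55 - 34 = 21
q(4) = q(6) - q(5) = 34 - 21 = 13
q(3) = q(5) - q(4) = 21 - 13 = 8
q(2) = q(4) - q(3) = 13 - 8 = 5
q(1) = q(3) - q(2) = 8 - 5 = 3
q(0) = q(2) - q(1) = 5 - 3 = 2

q(0) = 2, q(1) = 3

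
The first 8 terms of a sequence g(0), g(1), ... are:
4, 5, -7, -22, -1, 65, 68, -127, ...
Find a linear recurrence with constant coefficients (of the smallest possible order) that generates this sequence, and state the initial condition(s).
Look for the lowest-order linear relation among consecutive terms.
Observation: g(n) - 1·g(n-1) - (-3)·g(n-2) = 0 holds for the shown terms, and no order-1 relation g(n) = α·g(n-1) + β fits.
Check at n=3: 1·-7 + (-3)·5 = -22. ✓

g(n) = g(n-1) - 3g(n-2), g(0) = 4, g(1) = 5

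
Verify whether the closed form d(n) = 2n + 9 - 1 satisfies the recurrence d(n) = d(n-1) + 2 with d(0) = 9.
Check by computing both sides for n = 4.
From the recurrence with d(0) = 9:
  d(0) = 9, d(1) = 11, d(2) = 13, d(3) = 15, d(4) = 17
  so the recurrence gives d(4) = 17.
From the proposed closed form d(n) = 2n + 9 - 1:
  d(4) = 16.
The recurrence gives 17 but the closed form gives 16, so the closed form does not satisfy the recurrence.

No, the closed form is incorrect.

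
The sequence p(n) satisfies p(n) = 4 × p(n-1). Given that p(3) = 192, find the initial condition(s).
In general p(n) = 4ⁿ · p(0). At n = 3: p(0) = p(3) / 4^3 = 192 / 64 = 3.

p(0) = 3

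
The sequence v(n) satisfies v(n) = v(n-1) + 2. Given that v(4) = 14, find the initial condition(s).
v(4) = v(0) + 4·2, so v(0) = 14 - 8 = 6.

v(0) = 6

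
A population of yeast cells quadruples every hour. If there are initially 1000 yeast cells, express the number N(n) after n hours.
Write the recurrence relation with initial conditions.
Each hour multiplies the count by 4, so the count after n hours depends only on the count after n-1 hours: N(n) = 4 × N(n-1). The starting count gives N(0) = 1000.
Unrolling n times gives the closed form N(n) = 1000 × 4ⁿ.

N(n) = 4 × N(n-1), N(0) = 1000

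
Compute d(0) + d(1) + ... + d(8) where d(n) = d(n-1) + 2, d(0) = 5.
Computing the sequence terms: 5, 7, 9, 11, 13, 15, 17, 19, 21
Adding these values together:

117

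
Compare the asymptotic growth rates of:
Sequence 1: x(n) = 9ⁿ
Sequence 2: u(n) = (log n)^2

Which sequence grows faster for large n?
Comparing growth rates:
Growth-rate hierarchy: log n ≺ any polynomial ≺ any exponential cⁿ (c>1) ≺ n! ≺ nⁿ.
exponential base 9 dominates polylogarithmic (log n)^2 asymptotically.

x(n) grows faster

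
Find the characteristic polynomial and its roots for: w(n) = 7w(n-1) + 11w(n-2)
Substitute w(n) = rⁿ and divide through by rⁿ⁻²: r² - 7r - 11 = 0
Discriminant: 7² + 4·11 = 93, not a perfect square, so by the quadratic formula r = (7 ± √93)/2.
General solution: w(n) = A·r₁ⁿ + B·r₂ⁿ where r₁,r₂ = (7 ± √93)/2

Characteristic: r² - 7r - 11 = 0, Roots: r = (7 ± √93)/2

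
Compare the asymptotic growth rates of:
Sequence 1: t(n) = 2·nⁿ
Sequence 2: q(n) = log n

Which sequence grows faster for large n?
Comparing growth rates:
Growth-rate hierarchy: log n ≺ any polynomial ≺ any exponential cⁿ (c>1) ≺ n! ≺ nⁿ.
super-exponential nⁿ dominates logarithmic asymptotically.

t(n) grows faster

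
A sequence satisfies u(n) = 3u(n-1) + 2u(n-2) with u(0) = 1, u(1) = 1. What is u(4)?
Computing the sequence terms:
1, 1, 5, 17, 61

61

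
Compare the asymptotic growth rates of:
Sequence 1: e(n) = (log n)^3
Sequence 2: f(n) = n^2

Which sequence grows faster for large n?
Comparing growth rates:
Growth-rate hierarchy: log n ≺ any polynomial ≺ any exponential cⁿ (c>1) ≺ n! ≺ nⁿ.
polynomial degree 2 dominates polylogarithmic (log n)^3 asymptotically.

f(n) grows faster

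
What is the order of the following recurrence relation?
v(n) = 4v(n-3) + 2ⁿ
The order is the largest lag k for which v(n-k) appears. Here the deepest term is v(n-3) (the 2ⁿ term is non-homogeneous and does not affect the order), so the order is 3.

Order 3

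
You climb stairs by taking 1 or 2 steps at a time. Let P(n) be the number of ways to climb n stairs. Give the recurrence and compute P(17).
Condition on the size of the last step (1 to 2): before it there were n-1, …, n-2 stairs climbed, and these cases are disjoint, so P(n) = P(n-1) + P(n-2) (Fibonacci-type sequence).
Initial conditions by direct count (compositions of i into parts ≤ 2): P(1) = 1; P(2) = 2.
Iterating the recurrence: P(3) = 3, P(4) = 5, P(5) = 8, P(6) = 13, P(7) = 21, P(8) = 34, P(9) = 55, P(10) = 89, P(11) = 144, P(12) = 233, P(13) = 377, P(14) = 610, P(15) = 987, P(16) = 1597, P(17) = 2584.

P(n) = P(n-1) + P(n-2), P(1) = 1, P(2) = 2; P(17) = 2584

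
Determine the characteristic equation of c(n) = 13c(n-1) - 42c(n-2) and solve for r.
Substitute c(n) = rⁿ and divide through by rⁿ⁻²: r² - 13r + 42 = 0
Factor: (r - 6)(r - 7) = 0, so r = 6, 7.
General solution: c(n) = A·6ⁿ + B·7ⁿ

Characteristic: r² - 13r + 42 = 0, Roots: r = 6, 7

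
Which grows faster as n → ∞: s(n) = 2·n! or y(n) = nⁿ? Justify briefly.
Comparing growth rates:
Growth-rate hierarchy: log n ≺ any polynomial ≺ any exponential cⁿ (c>1) ≺ n! ≺ nⁿ.
super-exponential nⁿ dominates factorial asymptotically.

y(n) grows faster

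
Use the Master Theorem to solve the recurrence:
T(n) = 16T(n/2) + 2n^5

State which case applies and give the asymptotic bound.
Master Theorem template: T(n) = a·T(n/b) + f(n).
Here: a=16, b=2, f(n)=2n^5
Compute log_b(a) = log_2(16) = 4.
f(n) = 2n^5 = Ω(n^(4+ε)) with ε = 1, and the regularity condition holds (a·f(n/b) = (a/b^5)·f(n) with a/b^5 = 2^-1 < 1). Case 3: T(n) = Θ(f(n)) = Θ(n^5).

Case 3: T(n) = Θ(n^5)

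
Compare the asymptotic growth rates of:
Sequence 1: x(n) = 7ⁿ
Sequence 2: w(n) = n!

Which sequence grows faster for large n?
Comparing growth rates:
Growth-rate hierarchy: log n ≺ any polynomial ≺ any exponential cⁿ (c>1) ≺ n! ≺ nⁿ.
factorial dominates exponential base 7 asymptotically.

w(n) grows faster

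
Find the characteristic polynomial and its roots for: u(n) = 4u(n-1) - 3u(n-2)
Substitute u(n) = rⁿ and divide through by rⁿ⁻²: r² - 4r + 3 = 0
Factor: (r - 3)(r - 1) = 0, so r = 3, 1.
General solution: u(n) = A·3ⁿ + B·1ⁿ

Characteristic: r² - 4r + 3 = 0, Roots: r = 3, 1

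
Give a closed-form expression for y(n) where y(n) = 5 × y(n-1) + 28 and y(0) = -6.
Recurrence: y(n) = 5 × y(n-1) + 28, initial: y(0) = -6.
Try y(n) = A·5ⁿ + C. Substituting: A·5ⁿ + C = 5(A·5ⁿ⁻¹ + C) + 28 = A·5ⁿ + 5C + 28, so C = 5C + 28, giving C = -7. Then y(0) = A - 7 = -6 gives A = 1.

y(n) = 5ⁿ - 7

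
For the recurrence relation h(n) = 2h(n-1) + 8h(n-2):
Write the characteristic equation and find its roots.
Substitute h(n) = rⁿ and divide through by rⁿ⁻²: r² - 2r - 8 = 0
Factor: (r + 2)(r - 4) = 0, so r = -2, 4.
General solution: h(n) = A·(-2)ⁿ + B·4ⁿ

Characteristic: r² - 2r - 8 = 0, Roots: r = -2, 4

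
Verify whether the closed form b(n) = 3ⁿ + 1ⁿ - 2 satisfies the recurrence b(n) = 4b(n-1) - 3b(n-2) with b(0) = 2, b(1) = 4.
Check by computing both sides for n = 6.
From the recurrence with b(0) = 2, b(1) = 4:
  b(0) = 2, b(1) = 4, b(2) = 10, b(3) = 28, b(4) = 82, b(5) = 244, b(6) = 730
  so the recurrence gives b(6) = 730.
From the proposed closed form b(n) = 3ⁿ + 1ⁿ - 2:
  b(6) = 728.
The recurrence gives 730 but the closed form gives 728, so the closed form does not satisfy the recurrence.

No, the closed form is incorrect.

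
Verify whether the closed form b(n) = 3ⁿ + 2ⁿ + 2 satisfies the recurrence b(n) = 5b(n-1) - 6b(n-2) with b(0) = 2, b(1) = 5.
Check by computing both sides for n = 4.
From the recurrence with b(0) = 2, b(1) = 5:
  b(0) = 2, b(1) = 5, b(2) = 13, b(3) = 35, b(4) = 97
  so the recurrence gives b(4) = 97.
From the proposed closed form b(n) = 3ⁿ + 2ⁿ + 2:
  b(4) = 99.
The recurrence gives 97 but the closed form gives 99, so the closed form does not satisfy the recurrence.

No, the closed form is incorrect.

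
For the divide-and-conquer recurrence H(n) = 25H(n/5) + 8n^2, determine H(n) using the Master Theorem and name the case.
Master Theorem template: H(n) = a·H(n/b) + f(n).
Here: a=25, b=5, f(n)=8n^2
Compute log_b(a) = log_5(25) = 2.
f(n) = 8n^2 = Θ(n^2). Case 2: H(n) = Θ(n^2 log n).

Case 2: H(n) = Θ(n^2 log n)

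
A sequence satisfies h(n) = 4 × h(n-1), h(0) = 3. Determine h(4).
Computing step by step:
h(0) = 3
h(1) = 4 × 3 = 12
h(2) = 4 × 12 = 48
h(3) = 4 × 48 = 192
h(4) = 4 × 192 = 768

768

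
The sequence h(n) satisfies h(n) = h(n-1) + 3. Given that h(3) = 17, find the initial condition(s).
h(3) = h(0) + 3·3, so h(0) = 17 - 9 = 8.

h(0) = 8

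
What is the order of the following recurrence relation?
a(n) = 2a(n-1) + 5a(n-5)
The order is the largest lag k for which a(n-k) appears. Here the deepest term is a(n-5), so the order is 5.

Order 5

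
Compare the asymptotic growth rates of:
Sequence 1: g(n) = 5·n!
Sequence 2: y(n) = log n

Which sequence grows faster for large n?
Comparing growth rates:
Growth-rate hierarchy: log n ≺ any polynomial ≺ any exponential cⁿ (c>1) ≺ n! ≺ nⁿ.
factorial dominates logarithmic asymptotically.

g(n) grows faster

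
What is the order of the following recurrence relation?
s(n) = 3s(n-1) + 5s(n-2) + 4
The order is the largest lag k for which s(n-k) appears. Here the deepest term is s(n-2) (the 4 term is non-homogeneous and does not affect the order), so the order is 2.

Order 2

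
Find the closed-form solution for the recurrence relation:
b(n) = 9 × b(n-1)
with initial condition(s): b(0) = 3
Recurrence: b(n) = 9 × b(n-1), initial: b(0) = 3.
Each term is 9 times the previous, so this is geometric with ratio 9. After n steps: b(n) = b(0)·9ⁿ = 3·9ⁿ.

b(n) = 3·9ⁿ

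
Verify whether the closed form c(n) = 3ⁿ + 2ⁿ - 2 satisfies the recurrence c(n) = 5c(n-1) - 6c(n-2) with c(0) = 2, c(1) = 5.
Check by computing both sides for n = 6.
From the recurrence with c(0) = 2, c(1) = 5:
  c(0) = 2, c(1) = 5, c(2) = 13, c(3) = 35, c(4) = 97, c(5) = 275, c(6) = 793
  so the recurrence gives c(6) = 793.
From the proposed closed form c(n) = 3ⁿ + 2ⁿ - 2:
  c(6) = 791.
The recurrence gives 793 but the closed form gives 791, so the closed form does not satisfy the recurrence.

No, the closed form is incorrect.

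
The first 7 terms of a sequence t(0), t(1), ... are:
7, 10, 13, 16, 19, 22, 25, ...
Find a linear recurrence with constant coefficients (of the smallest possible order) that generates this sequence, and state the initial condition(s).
Look for the lowest-order linear relation among consecutive terms.
Observation: consecutive differences are constant (= 3).
Check at n=2: 1·10 + 3 = 13. ✓

t(n) = t(n-1) + 3, t(0) = 7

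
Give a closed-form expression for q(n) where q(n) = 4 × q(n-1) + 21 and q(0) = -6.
Recurrence: q(n) = 4 × q(n-1) + 21, initial: q(0) = -6.
Try q(n) = A·4ⁿ + C. Substituting: A·4ⁿ + C = 4(A·4ⁿ⁻¹ + C) + 21 = A·4ⁿ + 4C + 21, so C = 4C + 21, giving C = -7. Then q(0) = A - 7 = -6 gives A = 1.

q(n) = 4ⁿ - 7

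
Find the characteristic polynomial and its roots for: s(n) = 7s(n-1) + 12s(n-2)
Substitute s(n) = rⁿ and divide through by rⁿ⁻²: r² - 7r - 12 = 0
Discriminant: 7² + 4·12 = 97, not a perfect square, so by the quadratic formula r = (7 ± √97)/2.
General solution: s(n) = A·r₁ⁿ + B·r₂ⁿ where r₁,r₂ = (7 ± √97)/2

Characteristic: r² - 7r - 12 = 0, Roots: r = (7 ± √97)/2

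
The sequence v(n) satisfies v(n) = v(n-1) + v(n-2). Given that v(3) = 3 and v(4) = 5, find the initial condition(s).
Work backwards using v(k) = v(k+2) - v(k+1):
v(2) = v(4) - v(3) = 5 - 3 = 2
v(1) = v(3) - v(2) = 3 - 2 = 1
v(0) = v(2) - v(1) = 2 - 1 = 1

v(0) = 1, v(1) = 1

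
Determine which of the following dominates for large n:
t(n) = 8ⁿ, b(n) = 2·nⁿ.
Comparing growth rates:
Growth-rate hierarchy: log n ≺ any polynomial ≺ any exponential cⁿ (c>1) ≺ n! ≺ nⁿ.
super-exponential nⁿ dominates exponential base 8 asymptotically.

b(n) grows faster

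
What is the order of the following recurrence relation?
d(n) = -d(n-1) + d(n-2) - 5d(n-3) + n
The order is the largest lag k for which d(n-k) appears. Here the deepest term is d(n-3) (the n term is non-homogeneous and does not affect the order), so the order is 3.

Order 3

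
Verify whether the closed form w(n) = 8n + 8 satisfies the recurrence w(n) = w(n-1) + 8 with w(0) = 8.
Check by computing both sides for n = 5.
From the recurrence with w(0) = 8:
  w(0) = 8, w(1) = 16, w(2) = 24, w(3) = 32, w(4) = 40, w(5) = 48
  so the recurrence gives w(5) = 48.
From the proposed closed form w(n) = 8n + 8:
  w(5) = 48.
Both sides give 48 at n = 5, and the initial condition(s) match, so the closed form is consistent.

Yes, the closed form is correct.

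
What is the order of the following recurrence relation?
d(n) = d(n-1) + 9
The order is the largest lag k for which d(n-k) appears. Here the deepest term is d(n-1) (the 9 term is non-homogeneous and does not affect the order), so the order is 1.

Order 1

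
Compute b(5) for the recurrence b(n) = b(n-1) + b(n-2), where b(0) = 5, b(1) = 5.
Computing the sequence terms:
5, 5, 10, 15, 25, 40

40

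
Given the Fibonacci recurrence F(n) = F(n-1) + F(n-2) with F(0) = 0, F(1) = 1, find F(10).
Computing the sequence terms:
0, 1, 1, 2, 3, 5, 8, 13, 21, 34, 55

55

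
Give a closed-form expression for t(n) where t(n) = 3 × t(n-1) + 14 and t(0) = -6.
Recurrence: t(n) = 3 × t(n-1) + 14, initial: t(0) = -6.
Try t(n) = A·3ⁿ + C. Substituting: A·3ⁿ + C = 3(A·3ⁿ⁻¹ + C) + 14 = A·3ⁿ + 3C + 14, so C = 3C + 14, giving C = -7. Then t(0) = A - 7 = -6 gives A = 1.

t(n) = 3ⁿ - 7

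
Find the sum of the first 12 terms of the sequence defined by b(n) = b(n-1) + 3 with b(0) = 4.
Computing the sequence terms: 4, 7, 10, 13, 16, 19, 22, 25, 28, 31, 34, 37
Adding these values together:

246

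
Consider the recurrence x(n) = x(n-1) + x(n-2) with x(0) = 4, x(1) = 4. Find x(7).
Computing the sequence terms:
4, 4, 8, 12, 20, 32, 52, 84

84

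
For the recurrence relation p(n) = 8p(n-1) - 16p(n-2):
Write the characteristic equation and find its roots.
Substitute p(n) = rⁿ and divide through by rⁿ⁻²: r² - 8r + 16 = 0
Factor: (r - 4)² = 0, so r = 4 (double root).
General solution: p(n) = (A + Bn)·4ⁿ

Characteristic: r² - 8r + 16 = 0, Roots: r = 4 (double root)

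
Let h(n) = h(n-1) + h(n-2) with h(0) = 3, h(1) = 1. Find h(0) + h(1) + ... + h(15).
Computing the sequence terms: 3, 1, 4, 5, 9, 14, 23, 37, 60, 97, 157, 254, 411, 665, 1076, 1741
Adding these values together:

4557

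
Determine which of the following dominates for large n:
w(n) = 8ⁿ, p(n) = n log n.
Comparing growth rates:
Growth-rate hierarchy: log n ≺ any polynomial ≺ any exponential cⁿ (c>1) ≺ n! ≺ nⁿ.
exponential base 8 dominates polynomial degree 1 (with log factor) asymptotically.

w(n) grows faster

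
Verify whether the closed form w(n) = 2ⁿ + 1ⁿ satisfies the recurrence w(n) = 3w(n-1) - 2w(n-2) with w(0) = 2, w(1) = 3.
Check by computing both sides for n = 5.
From the recurrence with w(0) = 2, w(1) = 3:
  w(0) = 2, w(1) = 3, w(2) = 5, w(3) = 9, w(4) = 17, w(5) = 33
  so the recurrence gives w(5) = 33.
From the proposed closed form w(n) = 2ⁿ + 1ⁿ:
  w(5) = 33.
Both sides give 33 at n = 5, and the initial condition(s) match, so the closed form is consistent.

Yes, the closed form is correct.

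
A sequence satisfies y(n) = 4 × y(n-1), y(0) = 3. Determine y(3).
Computing step by step:
y(0) = 3
y(1) = 4 × 3 = 12
y(2) = 4 × 12 = 48
y(3) = 4 × 48 = 192

192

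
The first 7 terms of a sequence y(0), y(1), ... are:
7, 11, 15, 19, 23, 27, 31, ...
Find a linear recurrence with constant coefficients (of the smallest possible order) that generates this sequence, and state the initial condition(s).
Look for the lowest-order linear relation among consecutive terms.
Observation: consecutive differences are constant (= 4).
Check at n=2: 1·11 + 4 = 15. ✓

y(n) = y(n-1) + 4, y(0) = 7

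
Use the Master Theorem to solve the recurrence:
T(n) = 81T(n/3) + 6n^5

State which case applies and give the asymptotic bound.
Master Theorem template: T(n) = a·T(n/b) + f(n).
Here: a=81, b=3, f(n)=6n^5
Compute log_b(a) = log_3(81) = 4.
f(n) = 6n^5 = Ω(n^(4+ε)) with ε = 1, and the regularity condition holds (a·f(n/b) = (a/b^5)·f(n) with a/b^5 = 3^-1 < 1). Case 3: T(n) = Θ(f(n)) = Θ(n^5).

Case 3: T(n) = Θ(n^5)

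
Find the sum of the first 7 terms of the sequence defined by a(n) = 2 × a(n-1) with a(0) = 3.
Computing the sequence terms: 3, 6, 12, 24, 48, 96, 192
Adding these values together:

381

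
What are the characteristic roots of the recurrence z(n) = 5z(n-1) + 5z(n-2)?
Substitute z(n) = rⁿ and divide through by rⁿ⁻²: r² - 5r - 5 = 0
Discriminant: 5² + 4·5 = 45, not a perfect square, so by the quadratic formula r = (5 ± √45)/2.
General solution: z(n) = A·r₁ⁿ + B·r₂ⁿ where r₁,r₂ = (5 ± √45)/2

Characteristic: r² - 5r - 5 = 0, Roots: r = (5 ± √45)/2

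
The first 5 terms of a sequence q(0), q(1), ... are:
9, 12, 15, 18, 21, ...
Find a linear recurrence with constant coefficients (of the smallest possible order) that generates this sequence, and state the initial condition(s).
Look for the lowest-order linear relation among consecutive terms.
Observation: consecutive differences are constant (= 3).
Check at n=2: 1·12 + 3 = 15. ✓

q(n) = q(n-1) + 3, q(0) = 9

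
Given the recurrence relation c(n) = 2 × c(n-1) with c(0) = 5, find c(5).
Computing step by step:
c(0) = 5
c(1) = 2 × 5 = 10
c(2) = 2 × 10 = 20
c(3) = 2 × 20 = 40
c(4) = 2 × 40 = 80
c(5) = 2 × 80 = 160

160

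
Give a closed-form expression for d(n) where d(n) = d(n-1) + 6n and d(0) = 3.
Recurrence: d(n) = d(n-1) + 6n, initial: d(0) = 3.
Telescoping: d(n) = d(0) + 6·Σᵢ₌₁ⁿ i = 3 + 6·n(n+1)/2.

d(n) = 6·n(n+1)/2 + 3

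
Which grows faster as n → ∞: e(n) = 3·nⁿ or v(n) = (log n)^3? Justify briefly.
Comparing growth rates:
Growth-rate hierarchy: log n ≺ any polynomial ≺ any exponential cⁿ (c>1) ≺ n! ≺ nⁿ.
super-exponential nⁿ dominates polylogarithmic (log n)^3 asymptotically.

e(n) grows faster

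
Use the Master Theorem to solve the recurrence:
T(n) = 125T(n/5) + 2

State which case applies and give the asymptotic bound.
Master Theorem template: T(n) = a·T(n/b) + f(n).
Here: a=125, b=5, f(n)=2
Compute log_b(a) = log_5(125) = 3.
f(n) = 2 = O(n^(3-ε)) with ε = 3. Case 1: T(n) = Θ(n^log_b(a)) = Θ(n^3).

Case 1: T(n) = Θ(n^3)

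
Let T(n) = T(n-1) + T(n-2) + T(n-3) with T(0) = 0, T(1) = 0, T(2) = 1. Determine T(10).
Computing the sequence terms:
0, 0, 1, 1, 2, 4, 7, 13, 24, 44, 81

81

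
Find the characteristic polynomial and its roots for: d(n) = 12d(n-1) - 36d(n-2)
Substitute d(n) = rⁿ and divide through by rⁿ⁻²: r² - 12r + 36 = 0
Factor: (r - 6)² = 0, so r = 6 (double root).
General solution: d(n) = (A + Bn)·6ⁿ

Characteristic: r² - 12r + 36 = 0, Roots: r = 6 (double root)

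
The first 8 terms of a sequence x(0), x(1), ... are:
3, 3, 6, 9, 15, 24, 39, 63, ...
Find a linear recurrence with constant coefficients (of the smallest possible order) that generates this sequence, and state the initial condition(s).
Look for the lowest-order linear relation among consecutive terms.
Observation: x(n) - 1·x(n-1) - (1)·x(n-2) = 0 holds for the shown terms, and no order-1 relation x(n) = α·x(n-1) + β fits.
Check at n=3: 1·6 + (1)·3 = 9. ✓

x(n) = x(n-1) + x(n-2), x(0) = 3, x(1) = 3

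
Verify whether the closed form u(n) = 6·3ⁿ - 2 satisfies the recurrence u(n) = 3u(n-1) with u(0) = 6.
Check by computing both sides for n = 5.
From the recurrence with u(0) = 6:
  u(0) = 6, u(1) = 18, u(2) = 54, u(3) = 162, u(4) = 486, u(5) = 1458
  so the recurrence gives u(5) = 1458.
From the proposed closed form u(n) = 6·3ⁿ - 2:
  u(5) = 1456.
The recurrence gives 1458 but the closed form gives 1456, so the closed form does not satisfy the recurrence.

No, the closed form is incorrect.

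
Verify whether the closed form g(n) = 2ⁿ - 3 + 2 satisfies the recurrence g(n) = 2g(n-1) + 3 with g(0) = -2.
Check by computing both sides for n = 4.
From the recurrence with g(0) = -2:
  g(0) = -2, g(1) = -1, g(2) = 1, g(3) = 5, g(4) = 13
  so the recurrence gives g(4) = 13.
From the proposed closed form g(n) = 2ⁿ - 3 + 2:
  g(4) = 15.
The recurrence gives 13 but the closed form gives 15, so the closed form does not satisfy the recurrence.

No, the closed form is incorrect.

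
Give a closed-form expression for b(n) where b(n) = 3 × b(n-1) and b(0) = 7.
Recurrence: b(n) = 3 × b(n-1), initial: b(0) = 7.
Each term is 3 times the previous, so this is geometric with ratio 3. After n steps: b(n) = b(0)·3ⁿ = 7·3ⁿ.

b(n) = 7·3ⁿ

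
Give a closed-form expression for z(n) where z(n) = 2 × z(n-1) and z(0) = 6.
Recurrence: z(n) = 2 × z(n-1), initial: z(0) = 6.
Each term is 2 times the previous, so this is geometric with ratio 2. After n steps: z(n) = z(0)·2ⁿ = 6·2ⁿ.

z(n) = 6·2ⁿ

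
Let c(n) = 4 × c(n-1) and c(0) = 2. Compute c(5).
Computing step by step:
c(0) = 2
c(1) = 4 × 2 = 8
c(2) = 4 × 8 = 32
c(3) = 4 × 32 = 128
c(4) = 4 × 128 = 512
c(5) = 4 × 512 = 2048

2048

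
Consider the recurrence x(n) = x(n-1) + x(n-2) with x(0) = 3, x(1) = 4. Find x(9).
Computing the sequence terms:
3, 4, 7, 11, 18, 29, 47, 76, 123, 199

199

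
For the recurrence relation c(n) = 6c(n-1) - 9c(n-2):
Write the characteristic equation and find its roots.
Substitute c(n) = rⁿ and divide through by rⁿ⁻²: r² - 6r + 9 = 0
Factor: (r - 3)² = 0, so r = 3 (double root).
General solution: c(n) = (A + Bn)·3ⁿ

Characteristic: r² - 6r + 9 = 0, Roots: r = 3 (double root)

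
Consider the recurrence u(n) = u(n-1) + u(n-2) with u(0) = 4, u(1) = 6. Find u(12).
Computing the sequence terms:
4, 6, 10, 16, 26, 42, 68, 110, 178, 288, 466, 754, 1220

1220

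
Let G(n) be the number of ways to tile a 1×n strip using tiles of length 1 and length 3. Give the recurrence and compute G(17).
Condition on the last tile: it has length 1 (leaving a 1×(n-1) strip) or length 3 (leaving a 1×(n-3) strip), so G(n) = G(n-1) + G(n-3) (order-3 linear recurrence).
For 0 ≤ i < 3 only unit tiles fit, so G(i) = 1.
Iterating the recurrence: G(3) = 2, G(4) = 3, G(5) = 4, G(6) = 6, G(7) = 9, G(8) = 13, G(9) = 19, G(10) = 28, G(11) = 41, G(12) = 60, G(13) = 88, G(14) = 129, G(15) = 189, G(16) = 277, G(17) = 406.

G(n) = G(n-1) + G(n-3), with G(i) = 1 for 0 ≤ i < 3; G(17) = 406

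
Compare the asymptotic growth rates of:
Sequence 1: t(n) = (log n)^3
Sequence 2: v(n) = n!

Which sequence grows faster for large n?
Comparing growth rates:
Growth-rate hierarchy: log n ≺ any polynomial ≺ any exponential cⁿ (c>1) ≺ n! ≺ nⁿ.
factorial dominates polylogarithmic (log n)^3 asymptotically.

v(n) grows faster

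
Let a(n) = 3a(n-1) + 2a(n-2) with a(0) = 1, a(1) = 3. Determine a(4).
Computing the sequence terms:
1, 3, 11, 39, 139

139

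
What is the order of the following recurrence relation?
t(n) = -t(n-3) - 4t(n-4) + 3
The order is the largest lag k for which t(n-k) appears. Here the deepest term is t(n-4) (the 3 term is non-homogeneous and does not affect the order), so the order is 4.

Order 4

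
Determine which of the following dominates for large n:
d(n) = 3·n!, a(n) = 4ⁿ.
Comparing growth rates:
Growth-rate hierarchy: log n ≺ any polynomial ≺ any exponential cⁿ (c>1) ≺ n! ≺ nⁿ.
factorial dominates exponential base 4 asymptotically.

d(n) grows faster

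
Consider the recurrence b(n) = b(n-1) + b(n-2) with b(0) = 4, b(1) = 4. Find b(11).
Computing the sequence terms:
4, 4, 8, 12, 20, 32, 52, 84, 136, 220, 356, 576

576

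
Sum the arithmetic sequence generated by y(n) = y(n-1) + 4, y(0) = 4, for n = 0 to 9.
Computing the sequence terms: 4, 8, 12, 16, 20, 24, 28, 32, 36, 40
Adding these values together:

220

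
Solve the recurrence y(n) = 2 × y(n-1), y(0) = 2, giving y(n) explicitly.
Recurrence: y(n) = 2 × y(n-1), initial: y(0) = 2.
Each term is 2 times the previous, so this is geometric with ratio 2. After n steps: y(n) = y(0)·2ⁿ = 2·2ⁿ.

y(n) = 2·2ⁿ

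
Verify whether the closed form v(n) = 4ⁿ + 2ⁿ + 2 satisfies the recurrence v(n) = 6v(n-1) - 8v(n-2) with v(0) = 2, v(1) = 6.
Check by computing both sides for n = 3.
From the recurrence with v(0) = 2, v(1) = 6:
  v(0) = 2, v(1) = 6, v(2) = 20, v(3) = 72
  so the recurrence gives v(3) = 72.
From the proposed closed form v(n) = 4ⁿ + 2ⁿ + 2:
  v(3) = 74.
The recurrence gives 72 but the closed form gives 74, so the closed form does not satisfy the recurrence.

No, the closed form is incorrect.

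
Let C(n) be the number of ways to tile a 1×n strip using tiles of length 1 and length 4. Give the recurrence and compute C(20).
Condition on the last tile: it has length 1 (leaving a 1×(n-1) strip) or length 4 (leaving a 1×(n-4) strip), so C(n) = C(n-1) + C(n-4) (order-4 linear recurrence).
For 0 ≤ i < 4 only unit tiles fit, so C(i) = 1.
Iterating the recurrence: C(4) = 2, C(5) = 3, C(6) = 4, C(7) = 5, C(8) = 7, C(9) = 10, C(10) = 14, C(11) = 19, C(12) = 26, C(13) = 36, C(14) = 50, C(15) = 69, C(16) = 95, C(17) = 131, C(18) = 181, C(19) = 250, C(20) = 345.

C(n) = C(n-1) + C(n-4), with C(i) = 1 for 0 ≤ i < 4; C(20) = 345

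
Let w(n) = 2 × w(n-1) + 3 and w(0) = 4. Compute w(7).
Computing step by step:
w(0) = 4
w(1) = 2 × 4 + 3 = 11
w(2) = 2 × 11 + 3 = 25
w(3) = 2 × 25 + 3 = 53
w(4) = 2 × 53 + 3 = 109
w(5) = 2 × 109 + 3 = 221
w(6) = 2 × 221 + 3 = 445
w(7) = 2 × 445 + 3 = 893

893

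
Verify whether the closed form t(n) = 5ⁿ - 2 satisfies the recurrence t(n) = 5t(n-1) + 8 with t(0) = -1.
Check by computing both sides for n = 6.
From the recurrence with t(0) = -1:
  t(0) = -1, t(1) = 3, t(2) = 23, t(3) = 123, t(4) = 623, t(5) = 3123, t(6) = 15623
  so the recurrence gives t(6) = 15623.
From the proposed closed form t(n) = 5ⁿ - 2:
  t(6) = 15623.
Both sides give 15623 at n = 6, and the initial condition(s) match, so the closed form is consistent.

Yes, the closed form is correct.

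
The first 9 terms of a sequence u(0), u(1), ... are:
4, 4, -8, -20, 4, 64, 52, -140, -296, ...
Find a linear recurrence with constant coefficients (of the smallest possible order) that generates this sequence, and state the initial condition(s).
Look for the lowest-order linear relation among consecutive terms.
Observation: u(n) - 1·u(n-1) - (-3)·u(n-2) = 0 holds for the shown terms, and no order-1 relation u(n) = α·u(n-1) + β fits.
Check at n=3: 1·-8 + (-3)·4 = -20. ✓

u(n) = u(n-1) - 3u(n-2), u(0) = 4, u(1) = 4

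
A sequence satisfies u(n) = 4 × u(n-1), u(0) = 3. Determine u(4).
Computing step by step:
u(0) = 3
u(1) = 4 × 3 = 12
u(2) = 4 × 12 = 48
u(3) = 4 × 48 = 192
u(4) = 4 × 192 = 768

768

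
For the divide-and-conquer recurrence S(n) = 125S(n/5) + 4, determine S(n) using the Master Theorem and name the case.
Master Theorem template: S(n) = a·S(n/b) + f(n).
Here: a=125, b=5, f(n)=4
Compute log_b(a) = log_5(125) = 3.
f(n) = 4 = O(n^(3-ε)) with ε = 3. Case 1: S(n) = Θ(n^log_b(a)) = Θ(n^3).

Case 1: S(n) = Θ(n^3)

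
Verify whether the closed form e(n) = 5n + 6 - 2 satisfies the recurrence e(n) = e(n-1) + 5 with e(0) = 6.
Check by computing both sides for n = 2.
From the recurrence with e(0) = 6:
  e(0) = 6, e(1) = 11, e(2) = 16
  so the recurrence gives e(2) = 16.
From the proposed closed form e(n) = 5n + 6 - 2:
  e(2) = 14.
The recurrence gives 16 but the closed form gives 14, so the closed form does not satisfy the recurrence.

No, the closed form is incorrect.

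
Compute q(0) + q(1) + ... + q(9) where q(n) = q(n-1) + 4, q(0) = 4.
Computing the sequence terms: 4, 8, 12, 16, 20, 24, 28, 32, 36, 40
Adding these values together:

220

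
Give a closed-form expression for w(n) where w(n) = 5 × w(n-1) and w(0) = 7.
Recurrence: w(n) = 5 × w(n-1), initial: w(0) = 7.
Each term is 5 times the previous, so this is geometric with ratio 5. After n steps: w(n) = w(0)·5ⁿ = 7·5ⁿ.

w(n) = 7·5ⁿ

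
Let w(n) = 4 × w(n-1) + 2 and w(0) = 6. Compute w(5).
Computing step by step:
w(0) = 6
w(1) = 4 × 6 + 2 = 26
w(2) = 4 × 26 + 2 = 106
w(3) = 4 × 106 + 2 = 426
w(4) = 4 × 426 + 2 = 1706
w(5) = 4 × 1706 + 2 = 6826

6826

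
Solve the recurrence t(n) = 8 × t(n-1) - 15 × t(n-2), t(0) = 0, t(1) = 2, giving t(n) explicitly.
Recurrence: t(n) = 8 × t(n-1) - 15 × t(n-2), initial: t(0) = 0, t(1) = 2.
Characteristic equation: r² - 8r + 15 = 0, which factors as (r - 5)(r - 3) = 0, so r = 5, 3. General solution t(n) = A·5ⁿ + B·3ⁿ. From t(0) = 0: A + B = 0. From t(1) = 2: 5A + 3B = 2. Solving gives A = 1, B = -1.

t(n) = 5ⁿ - 3ⁿ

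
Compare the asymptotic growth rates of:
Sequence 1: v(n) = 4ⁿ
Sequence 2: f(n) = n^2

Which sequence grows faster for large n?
Comparing growth rates:
Growth-rate hierarchy: log n ≺ any polynomial ≺ any exponential cⁿ (c>1) ≺ n! ≺ nⁿ.
exponential base 4 dominates polynomial degree 2 asymptotically.

v(n) grows faster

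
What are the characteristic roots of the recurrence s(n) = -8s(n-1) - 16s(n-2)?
Substitute s(n) = rⁿ and divide through by rⁿ⁻²: r² + 8r + 16 = 0
Factor: (r + 4)² = 0, so r = -4 (double root).
General solution: s(n) = (A + Bn)·(-4)ⁿ

Characteristic: r² + 8r + 16 = 0, Roots: r = -4 (double root)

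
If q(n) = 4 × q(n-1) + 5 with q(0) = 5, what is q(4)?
Computing step by step:
q(0) = 5
q(1) = 4 × 5 + 5 = 25
q(2) = 4 × 25 + 5 = 105
q(3) = 4 × 105 + 5 = 425
q(4) = 4 × 425 + 5 = 1705

1705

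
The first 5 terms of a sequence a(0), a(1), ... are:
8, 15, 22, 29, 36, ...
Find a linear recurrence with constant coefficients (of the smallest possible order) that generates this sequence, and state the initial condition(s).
Look for the lowest-order linear relation among consecutive terms.
Observation: consecutive differences are constant (= 7).
Check at n=2: 1·15 + 7 = 22. ✓

a(n) = a(n-1) + 7, a(0) = 8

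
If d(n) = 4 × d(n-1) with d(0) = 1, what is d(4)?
Computing step by step:
d(0) = 1
d(1) = 4 × 1 = 4
d(2) = 4 × 4 = 16
d(3) = 4 × 16 = 64
d(4) = 4 × 64 = 256

256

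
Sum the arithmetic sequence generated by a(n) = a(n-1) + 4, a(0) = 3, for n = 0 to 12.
Computing the sequence terms: 3, 7, 11, 15, 19, 23, 27, 31, 35, 39, 43, 47, 51
Adding these values together:

351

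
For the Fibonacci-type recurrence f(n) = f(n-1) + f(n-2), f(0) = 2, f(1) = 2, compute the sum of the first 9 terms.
Computing the sequence terms: 2, 2, 4, 6, 10, 16, 26, 42, 68
Adding these values together:

176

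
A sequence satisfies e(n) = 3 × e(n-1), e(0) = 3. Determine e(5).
Computing step by step:
e(0) = 3
e(1) = 3 × 3 = 9
e(2) = 3 × 9 = 27
e(3) = 3 × 27 = 81
e(4) = 3 × 81 = 243
e(5) = 3 × 243 = 729

729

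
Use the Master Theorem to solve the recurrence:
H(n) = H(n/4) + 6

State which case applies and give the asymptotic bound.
Master Theorem template: H(n) = a·H(n/b) + f(n).
Here: a=1, b=4, f(n)=6
Compute log_b(a) = log_4(1) = 0.
f(n) = 6 = Θ(1). Case 2: H(n) = Θ(log n).

Case 2: H(n) = Θ(log n)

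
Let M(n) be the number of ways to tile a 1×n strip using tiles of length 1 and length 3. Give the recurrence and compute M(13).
Condition on the last tile: it has length 1 (leaving a 1×(n-1) strip) or length 3 (leaving a 1×(n-3) strip), so M(n) = M(n-1) + M(n-3) (order-3 linear recurrence).
For 0 ≤ i < 3 only unit tiles fit, so M(i) = 1.
Iterating the recurrence: M(3) = 2, M(4) = 3, M(5) = 4, M(6) = 6, M(7) = 9, M(8) = 13, M(9) = 19, M(10) = 28, M(11) = 41, M(12) = 60, M(13) = 88.

M(n) = M(n-1) + M(n-3), with M(i) = 1 for 0 ≤ i < 3; M(13) = 88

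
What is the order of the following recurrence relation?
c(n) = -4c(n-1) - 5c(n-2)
The order is the largest lag k for which c(n-k) appears. Here the deepest term is c(n-2), so the order is 2.

Order 2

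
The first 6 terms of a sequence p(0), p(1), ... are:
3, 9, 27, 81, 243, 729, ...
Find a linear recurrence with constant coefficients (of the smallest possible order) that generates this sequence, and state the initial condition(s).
Look for the lowest-order linear relation among consecutive terms.
Observation: each term is 3× the previous.
Check at n=2: 3·9 = 27. ✓

p(n) = 3 × p(n-1), p(0) = 3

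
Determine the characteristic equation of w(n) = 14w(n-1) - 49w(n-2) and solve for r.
Substitute w(n) = rⁿ and divide through by rⁿ⁻²: r² - 14r + 49 = 0
Factor: (r - 7)² = 0, so r = 7 (double root).
General solution: w(n) = (A + Bn)·7ⁿ

Characteristic: r² - 14r + 49 = 0, Roots: r = 7 (double root)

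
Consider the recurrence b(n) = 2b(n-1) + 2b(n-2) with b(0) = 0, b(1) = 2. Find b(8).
Computing the sequence terms:
0, 2, 4, 12, 32, 88, 240, 656, 1792

1792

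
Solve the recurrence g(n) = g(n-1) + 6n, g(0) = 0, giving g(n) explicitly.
Recurrence: g(n) = g(n-1) + 6n, initial: g(0) = 0.
Telescoping: g(n) = g(0) + 6·Σᵢ₌₁ⁿ i = 0 + 6·n(n+1)/2.

g(n) = 6·n(n+1)/2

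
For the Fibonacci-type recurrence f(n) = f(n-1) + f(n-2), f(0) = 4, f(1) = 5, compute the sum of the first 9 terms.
Computing the sequence terms: 4, 5, 9, 14, 23, 37, 60, 97, 157
Adding these values together:

406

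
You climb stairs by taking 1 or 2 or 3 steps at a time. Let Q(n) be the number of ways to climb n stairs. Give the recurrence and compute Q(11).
Condition on the size of the last step (1 to 3): before it there were n-1, …, n-3 stairs climbed, and these cases are disjoint, so Q(n) = Q(n-1) + Q(n-2) + Q(n-3) (order-3 linear recurrence).
Initial conditions by direct count (compositions of i into parts ≤ 3): Q(1) = 1; Q(2) = 2; Q(3) = 4.
Iterating the recurrence: Q(4) = 7, Q(5) = 13, Q(6) = 24, Q(7) = 44, Q(8) = 81, Q(9) = 149, Q(10) = 274, Q(11) = 504.

Q(n) = Q(n-1) + Q(n-2) + Q(n-3), Q(1) = 1, Q(2) = 2, Q(3) = 4; Q(11) = 504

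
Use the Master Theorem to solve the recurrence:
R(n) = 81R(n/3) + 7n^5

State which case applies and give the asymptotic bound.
Master Theorem template: R(n) = a·R(n/b) + f(n).
Here: a=81, b=3, f(n)=7n^5
Compute log_b(a) = log_3(81) = 4.
f(n) = 7n^5 = Ω(n^(4+ε)) with ε = 1, and the regularity condition holds (a·f(n/b) = (a/b^5)·f(n) with a/b^5 = 3^-1 < 1). Case 3: R(n) = Θ(f(n)) = Θ(n^5).

Case 3: R(n) = Θ(n^5)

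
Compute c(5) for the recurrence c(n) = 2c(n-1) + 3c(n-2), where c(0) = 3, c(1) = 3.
Computing the sequence terms:
3, 3, 15, 39, 123, 363

363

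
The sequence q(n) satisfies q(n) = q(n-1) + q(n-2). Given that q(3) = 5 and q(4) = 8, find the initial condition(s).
Work backwards using q(k) = q(k+2) - q(k+1):
q(2) = q(4) - q(3) = 8 - 5 = 3
q(1) = q(3) - q(2) = 5 - 3 = 2
q(0) = q(2) - q(1) = 3 - 2 = 1

q(0) = 1, q(1) = 2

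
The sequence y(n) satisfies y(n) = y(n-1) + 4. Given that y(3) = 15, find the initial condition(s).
y(3) = y(0) + 3·4, so y(0) = 15 - 12 = 3.

y(0) = 3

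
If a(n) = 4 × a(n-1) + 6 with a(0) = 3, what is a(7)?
Computing step by step:
a(0) = 3
a(1) = 4 × 3 + 6 = 18
a(2) = 4 × 18 + 6 = 78
a(3) = 4 × 78 + 6 = 318
a(4) = 4 × 318 + 6 = 1278
a(5) = 4 × 1278 + 6 = 5118
a(6) = 4 × 5118 + 6 = 20478
a(7) = 4 × 20478 + 6 = 81918

81918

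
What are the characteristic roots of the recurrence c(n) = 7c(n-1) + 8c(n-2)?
Substitute c(n) = rⁿ and divide through by rⁿ⁻²: r² - 7r - 8 = 0
Factor: (r - 8)(r + 1) = 0, so r = 8, -1.
General solution: c(n) = A·8ⁿ + B·(-1)ⁿ

Characteristic: r² - 7r - 8 = 0, Roots: r = 8, -1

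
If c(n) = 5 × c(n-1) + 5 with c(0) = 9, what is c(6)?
Computing step by step:
c(0) = 9
c(1) = 5 × 9 + 5 = 50
c(2) = 5 × 50 + 5 = 255
c(3) = 5 × 255 + 5 = 1280
c(4) = 5 × 1280 + 5 = 6405
c(5) = 5 × 6405 + 5 = 32030
c(6) = 5 × 32030 + 5 = 160155

160155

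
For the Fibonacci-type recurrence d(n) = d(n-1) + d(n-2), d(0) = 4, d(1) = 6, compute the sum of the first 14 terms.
Computing the sequence terms: 4, 6, 10, 16, 26, 42, 68, 110, 178, 288, 466, 754, 1220, 1974
Adding these values together:

5162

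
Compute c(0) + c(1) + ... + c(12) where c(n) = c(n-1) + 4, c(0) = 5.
Computing the sequence terms: 5, 9, 13, 17, 21, 25, 29, 33, 37, 41, 45, 49, 53
Adding these values together:

377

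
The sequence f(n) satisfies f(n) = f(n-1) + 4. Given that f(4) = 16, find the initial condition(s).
f(4) = f(0) + 4·4, so f(0) = 16 - 16 = 0.

f(0) = 0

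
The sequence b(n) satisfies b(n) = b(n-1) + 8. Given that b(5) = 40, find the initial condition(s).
b(5) = b(0) + 5·8, so b(0) = 40 - 40 = 0.

b(0) = 0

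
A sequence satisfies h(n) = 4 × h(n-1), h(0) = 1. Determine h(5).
Computing step by step:
h(0) = 1
h(1) = 4 × 1 = 4
h(2) = 4 × 4 = 16
h(3) = 4 × 16 = 64
h(4) = 4 × 64 = 256
h(5) = 4 × 256 = 1024

1024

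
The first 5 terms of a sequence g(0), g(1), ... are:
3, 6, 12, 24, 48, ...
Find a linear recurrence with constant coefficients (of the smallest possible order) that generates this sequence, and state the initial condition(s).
Look for the lowest-order linear relation among consecutive terms.
Observation: each term is 2× the previous.
Check at n=2: 2·6 = 12. ✓

g(n) = 2 × g(n-1), g(0) = 3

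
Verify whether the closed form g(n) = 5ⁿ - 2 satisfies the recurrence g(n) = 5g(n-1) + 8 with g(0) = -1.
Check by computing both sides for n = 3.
From the recurrence with g(0) = -1:
  g(0) = -1, g(1) = 3, g(2) = 23, g(3) = 123
  so the recurrence gives g(3) = 123.
From the proposed closed form g(n) = 5ⁿ - 2:
  g(3) = 123.
Both sides give 123 at n = 3, and the initial condition(s) match, so the closed form is consistent.

Yes, the closed form is correct.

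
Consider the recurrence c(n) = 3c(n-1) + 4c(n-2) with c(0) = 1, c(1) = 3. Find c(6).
Computing the sequence terms:
1, 3, 13, 51, 205, 819, 3277

3277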